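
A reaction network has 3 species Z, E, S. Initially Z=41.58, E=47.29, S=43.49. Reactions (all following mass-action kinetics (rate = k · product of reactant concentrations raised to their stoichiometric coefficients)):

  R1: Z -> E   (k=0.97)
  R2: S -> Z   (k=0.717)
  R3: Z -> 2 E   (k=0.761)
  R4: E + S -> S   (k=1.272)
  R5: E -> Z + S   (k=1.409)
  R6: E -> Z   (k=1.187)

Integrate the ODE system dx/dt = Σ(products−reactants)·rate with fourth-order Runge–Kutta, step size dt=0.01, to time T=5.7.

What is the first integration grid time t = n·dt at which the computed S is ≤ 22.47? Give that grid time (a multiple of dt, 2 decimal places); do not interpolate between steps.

Threshold first reached at t = 1.07

RK4 with dt=0.01: 570 steps to T=5.7. Trajectory (selected grid times):
t=0.00: Z=41.58 E=47.29 S=43.49
t=0.63: Z=26.06 E=1.62 S=29.62
t=1.06: Z=19.15 E=1.53 S=22.58
t=1.07: Z=19.02 E=1.53 S=22.44
t=1.27: Z=16.67 E=1.50 S=19.84
t=1.90: Z=11.45 E=1.43 S=13.67
t=2.53: Z=8.33 E=1.39 S=9.71
t=3.17: Z=6.38 E=1.36 S=7.13
t=3.80: Z=5.17 E=1.35 S=5.51
t=4.43: Z=4.40 E=1.33 S=4.46
t=5.07: Z=3.90 E=1.32 S=3.77
t=5.70: Z=3.58 E=1.31 S=3.34
S(1.06)=22.576 > 22.47 but S(1.07)=22.437 ≤ 22.47, so the first grid time is t=1.07.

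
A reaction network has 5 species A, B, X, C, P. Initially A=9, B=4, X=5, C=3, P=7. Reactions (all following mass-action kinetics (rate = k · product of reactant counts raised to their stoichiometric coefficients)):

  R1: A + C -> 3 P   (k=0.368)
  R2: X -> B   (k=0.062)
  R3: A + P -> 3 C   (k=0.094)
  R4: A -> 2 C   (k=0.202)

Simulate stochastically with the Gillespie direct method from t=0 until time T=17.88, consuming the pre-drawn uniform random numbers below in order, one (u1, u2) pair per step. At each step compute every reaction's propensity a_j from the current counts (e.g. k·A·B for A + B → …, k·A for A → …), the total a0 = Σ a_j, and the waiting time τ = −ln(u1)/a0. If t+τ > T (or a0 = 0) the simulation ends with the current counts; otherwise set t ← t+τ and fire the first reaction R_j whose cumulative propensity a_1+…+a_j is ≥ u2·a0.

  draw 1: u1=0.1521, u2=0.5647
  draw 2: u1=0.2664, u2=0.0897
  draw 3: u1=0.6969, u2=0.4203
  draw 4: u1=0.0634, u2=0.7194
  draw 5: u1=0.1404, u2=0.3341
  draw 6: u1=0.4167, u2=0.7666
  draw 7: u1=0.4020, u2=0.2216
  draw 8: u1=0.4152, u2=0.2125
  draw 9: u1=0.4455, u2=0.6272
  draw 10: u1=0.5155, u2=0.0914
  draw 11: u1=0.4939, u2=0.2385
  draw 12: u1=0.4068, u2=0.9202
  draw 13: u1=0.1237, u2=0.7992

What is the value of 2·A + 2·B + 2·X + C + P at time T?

Value at T = 46

Check how each reaction changes W = 2·A + 2·B + 2·X + C + P (weight of products minus weight of reactants):
R1: A + C -> 3 P: (1·3) − (2·1 + 1·1) = 3 − 3 = 0
R2: X -> B: (2·1) − (2·1) = 2 − 2 = 0
R3: A + P -> 3 C: (1·3) − (2·1 + 1·1) = 3 − 3 = 0
R4: A -> 2 C: (1·2) − (2·1) = 2 − 2 = 0
Every reaction leaves W unchanged, so W is conserved and no simulation is needed: W(T) = W(0) = 2·9 + 2·4 + 2·5 + 3 + 7 = 46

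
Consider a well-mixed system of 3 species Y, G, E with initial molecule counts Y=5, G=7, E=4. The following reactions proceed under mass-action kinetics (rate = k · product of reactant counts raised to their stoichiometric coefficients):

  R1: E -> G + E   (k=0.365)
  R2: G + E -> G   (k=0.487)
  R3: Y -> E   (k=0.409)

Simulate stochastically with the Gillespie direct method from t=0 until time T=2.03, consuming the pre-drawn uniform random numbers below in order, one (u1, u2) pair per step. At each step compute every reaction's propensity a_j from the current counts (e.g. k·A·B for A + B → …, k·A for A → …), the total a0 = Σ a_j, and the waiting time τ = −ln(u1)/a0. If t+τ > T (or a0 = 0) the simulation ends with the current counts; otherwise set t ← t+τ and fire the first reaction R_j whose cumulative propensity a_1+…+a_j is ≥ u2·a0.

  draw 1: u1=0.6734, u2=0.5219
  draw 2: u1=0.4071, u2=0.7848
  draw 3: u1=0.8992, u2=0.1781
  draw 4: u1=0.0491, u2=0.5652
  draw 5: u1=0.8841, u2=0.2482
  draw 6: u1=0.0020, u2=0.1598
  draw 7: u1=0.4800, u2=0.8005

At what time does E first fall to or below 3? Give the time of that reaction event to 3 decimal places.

Threshold first reached at t = 0.023

t=0.000: Y=5 G=7 E=4
Draw 1: a1=1.460, a2=13.636, a3=2.045, a0=17.141; τ=−ln(0.6734)/17.141=0.023 → t=0.023; u2·a0=0.5219·17.141=8.946; a1=1.460 < 8.946 ≤ a1+a2=15.096 → R2 fires; Y=5 G=7 E=3
Draw 2: a1=1.095, a2=10.227, a3=2.045, a0=13.367; τ=−ln(0.4071)/13.367=0.067 → t=0.090; u2·a0=0.7848·13.367=10.490; a1=1.095 < 10.490 ≤ a1+a2=11.322 → R2 fires; Y=5 G=7 E=2
Draw 3: a1=0.730, a2=6.818, a3=2.045, a0=9.593; τ=−ln(0.8992)/9.593=0.011 → t=0.101; u2·a0=0.1781·9.593=1.709; a1=0.730 < 1.709 ≤ a1+a2=7.548 → R2 fires; Y=5 G=7 E=1
Draw 4: a1=0.365, a2=3.409, a3=2.045, a0=5.819; τ=−ln(0.0491)/5.819=0.518 → t=0.619; u2·a0=0.5652·5.819=3.289; a1=0.365 < 3.289 ≤ a1+a2=3.774 → R2 fires; Y=5 G=7 E=0
Draw 5: a1=0.000, a2=0.000, a3=2.045, a0=2.045; τ=−ln(0.8841)/2.045=0.060 → t=0.680; u2·a0=0.2482·2.045=0.508; a1+a2=0.000 < 0.508 ≤ a1+…+a3=2.045 → R3 fires; Y=4 G=7 E=1
Draw 6: a1=0.365, a2=3.409, a3=1.636, a0=5.410; τ=−ln(0.0020)/5.410=1.149 → t=1.828; u2·a0=0.1598·5.410=0.865; a1=0.365 < 0.865 ≤ a1+a2=3.774 → R2 fires; Y=4 G=7 E=0
Draw 7: a1=0.000, a2=0.000, a3=1.636, a0=1.636; τ=−ln(0.4800)/1.636=0.449 → t=2.277 > T=2.03: stop.
E first becomes ≤ 3 when it reaches 3 at the event at t=0.023.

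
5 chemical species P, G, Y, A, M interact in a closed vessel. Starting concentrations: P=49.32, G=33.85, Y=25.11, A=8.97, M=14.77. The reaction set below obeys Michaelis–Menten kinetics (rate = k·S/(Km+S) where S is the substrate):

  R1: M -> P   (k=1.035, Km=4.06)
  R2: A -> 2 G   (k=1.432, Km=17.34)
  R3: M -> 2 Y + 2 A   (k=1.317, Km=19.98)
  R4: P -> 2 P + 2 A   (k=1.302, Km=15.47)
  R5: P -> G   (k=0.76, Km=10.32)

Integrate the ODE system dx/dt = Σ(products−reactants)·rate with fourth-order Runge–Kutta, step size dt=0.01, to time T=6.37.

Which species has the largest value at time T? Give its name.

Dominant species at T: P

RK4 with dt=0.01: 637 steps to T=6.37. Trajectory (selected grid times):
t=0.00: P=49.32 G=33.85 Y=25.11 A=8.97 M=14.77
t=0.71: P=50.15 G=35.03 Y=25.89 A=10.79 M=13.81
t=1.42: P=50.97 G=36.30 Y=26.64 A=12.55 M=12.87
t=2.12: P=51.78 G=37.62 Y=27.34 A=14.22 M=11.97
t=2.83: P=52.58 G=39.01 Y=28.03 A=15.86 M=11.09
t=3.54: P=53.38 G=40.46 Y=28.68 A=17.44 M=10.23
t=4.25: P=54.16 G=41.95 Y=29.30 A=18.97 M=9.40
t=4.95: P=54.93 G=43.47 Y=29.87 A=20.43 M=8.62
t=5.66: P=55.69 G=45.04 Y=30.41 A=21.86 M=7.85
t=6.37: P=56.43 G=46.64 Y=30.92 A=23.24 M=7.12
At T=6.37: P=56.43 G=46.64 Y=30.92 A=23.24 M=7.12; the largest is P.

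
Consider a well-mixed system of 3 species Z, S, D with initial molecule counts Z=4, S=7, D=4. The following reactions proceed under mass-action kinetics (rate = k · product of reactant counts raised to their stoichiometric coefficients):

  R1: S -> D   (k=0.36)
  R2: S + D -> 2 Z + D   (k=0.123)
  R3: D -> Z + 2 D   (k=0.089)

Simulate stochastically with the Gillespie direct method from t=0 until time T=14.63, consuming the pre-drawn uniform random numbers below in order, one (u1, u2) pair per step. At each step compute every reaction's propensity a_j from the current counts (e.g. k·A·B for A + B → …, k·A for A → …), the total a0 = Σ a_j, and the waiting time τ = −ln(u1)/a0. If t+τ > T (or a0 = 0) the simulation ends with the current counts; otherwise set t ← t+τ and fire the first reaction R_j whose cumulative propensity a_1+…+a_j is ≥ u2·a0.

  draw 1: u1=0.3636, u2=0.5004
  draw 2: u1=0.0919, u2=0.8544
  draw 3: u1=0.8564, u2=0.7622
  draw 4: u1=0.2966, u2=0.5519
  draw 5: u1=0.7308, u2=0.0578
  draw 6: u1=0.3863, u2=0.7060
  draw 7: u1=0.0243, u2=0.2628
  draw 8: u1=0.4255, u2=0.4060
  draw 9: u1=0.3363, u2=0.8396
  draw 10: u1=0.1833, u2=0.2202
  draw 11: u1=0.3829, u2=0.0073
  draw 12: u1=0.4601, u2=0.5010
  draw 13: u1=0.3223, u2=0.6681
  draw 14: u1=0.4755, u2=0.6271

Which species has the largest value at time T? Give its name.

t=0.000: Z=4 S=7 D=4
Draw 1: a1=2.520, a2=3.444, a3=0.356, a0=6.320; τ=−ln(0.3636)/6.320=0.160 → t=0.160; u2·a0=0.5004·6.320=3.163; a1=2.520 < 3.163 ≤ a1+a2=5.964 → R2 fires; Z=6 S=6 D=4
Draw 2: a1=2.160, a2=2.952, a3=0.356, a0=5.468; τ=−ln(0.0919)/5.468=0.437 → t=0.597; u2·a0=0.8544·5.468=4.672; a1=2.160 < 4.672 ≤ a1+a2=5.112 → R2 fires; Z=8 S=5 D=4
Draw 3: a1=1.800, a2=2.460, a3=0.356, a0=4.616; τ=−ln(0.8564)/4.616=0.034 → t=0.630; u2·a0=0.7622·4.616=3.518; a1=1.800 < 3.518 ≤ a1+a2=4.260 → R2 fires; Z=10 S=4 D=4
Draw 4: a1=1.440, a2=1.968, a3=0.356, a0=3.764; τ=−ln(0.2966)/3.764=0.323 → t=0.953; u2·a0=0.5519·3.764=2.077; a1=1.440 < 2.077 ≤ a1+a2=3.408 → R2 fires; Z=12 S=3 D=4
Draw 5: a1=1.080, a2=1.476, a3=0.356, a0=2.912; τ=−ln(0.7308)/2.912=0.108 → t=1.061; u2·a0=0.0578·2.912=0.168 ≤ a1=1.080 → R1 fires; Z=12 S=2 D=5
Draw 6: a1=0.720, a2=1.230, a3=0.445, a0=2.395; τ=−ln(0.3863)/2.395=0.397 → t=1.458; u2·a0=0.7060·2.395=1.691; a1=0.720 < 1.691 ≤ a1+a2=1.950 → R2 fires; Z=14 S=1 D=5
Draw 7: a1=0.360, a2=0.615, a3=0.445, a0=1.420; τ=−ln(0.0243)/1.420=2.618 → t=4.076; u2·a0=0.2628·1.420=0.373; a1=0.360 < 0.373 ≤ a1+a2=0.975 → R2 fires; Z=16 S=0 D=5
Draw 8: a1=0.000, a2=0.000, a3=0.445, a0=0.445; τ=−ln(0.4255)/0.445=1.920 → t=5.996; u2·a0=0.4060·0.445=0.181; a1+a2=0.000 < 0.181 ≤ a1+…+a3=0.445 → R3 fires; Z=17 S=0 D=6
Draw 9: a1=0.000, a2=0.000, a3=0.534, a0=0.534; τ=−ln(0.3363)/0.534=2.041 → t=8.037; u2·a0=0.8396·0.534=0.448; a1+a2=0.000 < 0.448 ≤ a1+…+a3=0.534 → R3 fires; Z=18 S=0 D=7
Draw 10: a1=0.000, a2=0.000, a3=0.623, a0=0.623; τ=−ln(0.1833)/0.623=2.723 → t=10.760; u2·a0=0.2202·0.623=0.137; a1+a2=0.000 < 0.137 ≤ a1+…+a3=0.623 → R3 fires; Z=19 S=0 D=8
Draw 11: a1=0.000, a2=0.000, a3=0.712, a0=0.712; τ=−ln(0.3829)/0.712=1.348 → t=12.108; u2·a0=0.0073·0.712=0.005; a1+a2=0.000 < 0.005 ≤ a1+…+a3=0.712 → R3 fires; Z=20 S=0 D=9
Draw 12: a1=0.000, a2=0.000, a3=0.801, a0=0.801; τ=−ln(0.4601)/0.801=0.969 → t=13.077; u2·a0=0.5010·0.801=0.401; a1+a2=0.000 < 0.401 ≤ a1+…+a3=0.801 → R3 fires; Z=21 S=0 D=10
Draw 13: a1=0.000, a2=0.000, a3=0.890, a0=0.890; τ=−ln(0.3223)/0.890=1.272 → t=14.350; u2·a0=0.6681·0.890=0.595; a1+a2=0.000 < 0.595 ≤ a1+…+a3=0.890 → R3 fires; Z=22 S=0 D=11
Draw 14: a1=0.000, a2=0.000, a3=0.979, a0=0.979; τ=−ln(0.4755)/0.979=0.759 → t=15.109 > T=14.63: stop.
At T=14.63: Z=22 S=0 D=11; the largest is Z.

Dominant species at T: Z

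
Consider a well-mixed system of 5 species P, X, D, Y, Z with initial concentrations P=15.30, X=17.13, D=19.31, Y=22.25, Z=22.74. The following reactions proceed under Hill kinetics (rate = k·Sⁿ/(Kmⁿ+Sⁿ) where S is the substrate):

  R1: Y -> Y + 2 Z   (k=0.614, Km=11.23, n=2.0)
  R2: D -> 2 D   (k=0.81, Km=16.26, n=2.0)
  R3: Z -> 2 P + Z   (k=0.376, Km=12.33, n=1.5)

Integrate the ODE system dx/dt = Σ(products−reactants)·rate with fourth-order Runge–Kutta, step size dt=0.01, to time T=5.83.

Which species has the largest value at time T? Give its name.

Dominant species at T: Z

RK4 with dt=0.01: 583 steps to T=5.83. Trajectory (selected grid times):
t=0.00: P=15.30 X=17.13 D=19.31 Y=22.25 Z=22.74
t=0.65: P=15.65 X=17.13 D=19.62 Y=22.25 Z=23.38
t=1.30: P=16.01 X=17.13 D=19.93 Y=22.25 Z=24.01
t=1.94: P=16.36 X=17.13 D=20.25 Y=22.25 Z=24.64
t=2.59: P=16.72 X=17.13 D=20.57 Y=22.25 Z=25.27
t=3.24: P=17.09 X=17.13 D=20.90 Y=22.25 Z=25.91
t=3.89: P=17.46 X=17.13 D=21.23 Y=22.25 Z=26.55
t=4.53: P=17.83 X=17.13 D=21.55 Y=22.25 Z=27.17
t=5.18: P=18.20 X=17.13 D=21.89 Y=22.25 Z=27.81
t=5.83: P=18.58 X=17.13 D=22.23 Y=22.25 Z=28.45
At T=5.83: P=18.58 X=17.13 D=22.23 Y=22.25 Z=28.45; the largest is Z.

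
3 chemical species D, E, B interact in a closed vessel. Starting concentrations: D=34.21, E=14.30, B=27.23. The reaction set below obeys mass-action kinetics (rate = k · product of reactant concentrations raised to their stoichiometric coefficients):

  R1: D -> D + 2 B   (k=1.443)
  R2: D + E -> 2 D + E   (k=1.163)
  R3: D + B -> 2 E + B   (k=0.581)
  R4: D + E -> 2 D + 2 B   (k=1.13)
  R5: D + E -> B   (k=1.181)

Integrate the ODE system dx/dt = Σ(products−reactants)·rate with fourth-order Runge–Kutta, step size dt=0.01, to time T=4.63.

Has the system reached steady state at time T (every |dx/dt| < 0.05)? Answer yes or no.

Steady state at T: yes

RK4 with dt=0.01: 463 steps to T=4.63. Trajectory (selected grid times):
t=0.00: D=34.21 E=14.30 B=27.23
t=0.51: D=0.00 E=77.66 B=232.35
t=1.03: D=0.00 E=77.66 B=232.35
t=1.54: D=0.00 E=77.66 B=232.35
t=2.06: D=0.00 E=77.66 B=232.35
t=2.57: D=0.00 E=77.66 B=232.35
t=3.09: D=0.00 E=77.66 B=232.35
t=3.60: D=0.00 E=77.66 B=232.35
t=4.12: D=0.00 E=77.66 B=232.35
t=4.63: D=0.00 E=77.66 B=232.35
Rates at T: R1=0.0000, R2=0.0000, R3=0.0000, R4=0.0000, R5=0.0000
dx/dt at T (Σ net stoichiometry × rate): D=-0.0000, E=+0.0000, B=+0.0000
Largest |dx/dt| is |+0.0000| (B) < 0.05 → steady.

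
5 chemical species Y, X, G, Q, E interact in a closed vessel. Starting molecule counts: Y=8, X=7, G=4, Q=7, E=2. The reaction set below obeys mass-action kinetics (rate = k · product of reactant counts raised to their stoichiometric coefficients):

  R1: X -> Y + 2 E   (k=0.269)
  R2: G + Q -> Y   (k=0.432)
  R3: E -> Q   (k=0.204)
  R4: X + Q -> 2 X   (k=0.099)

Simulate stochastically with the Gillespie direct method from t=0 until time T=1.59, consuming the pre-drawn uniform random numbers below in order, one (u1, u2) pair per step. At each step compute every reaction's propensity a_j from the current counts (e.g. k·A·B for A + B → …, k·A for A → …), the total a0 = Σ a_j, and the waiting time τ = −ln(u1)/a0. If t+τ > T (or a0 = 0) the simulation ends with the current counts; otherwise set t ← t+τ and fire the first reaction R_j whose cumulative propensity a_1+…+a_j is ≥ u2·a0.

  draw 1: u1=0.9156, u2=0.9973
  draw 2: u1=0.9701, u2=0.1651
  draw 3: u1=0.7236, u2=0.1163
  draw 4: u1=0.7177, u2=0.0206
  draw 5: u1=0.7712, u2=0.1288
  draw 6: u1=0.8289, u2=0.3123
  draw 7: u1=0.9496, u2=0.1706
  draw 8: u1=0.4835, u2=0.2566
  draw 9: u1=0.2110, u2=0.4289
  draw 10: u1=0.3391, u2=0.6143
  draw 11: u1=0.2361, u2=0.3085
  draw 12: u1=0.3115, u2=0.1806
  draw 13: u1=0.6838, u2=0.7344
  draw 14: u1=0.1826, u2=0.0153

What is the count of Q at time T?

t=0.000: Y=8 X=7 G=4 Q=7 E=2
Draw 1: a1=1.883, a2=12.096, a3=0.408, a4=4.851, a0=19.238; τ=−ln(0.9156)/19.238=0.005 → t=0.005; u2·a0=0.9973·19.238=19.186; a1+…+a3=14.387 < 19.186 ≤ a1+…+a4=19.238 → R4 fires; Y=8 X=8 G=4 Q=6 E=2
Draw 2: a1=2.152, a2=10.368, a3=0.408, a4=4.752, a0=17.680; τ=−ln(0.9701)/17.680=0.002 → t=0.006; u2·a0=0.1651·17.680=2.919; a1=2.152 < 2.919 ≤ a1+a2=12.520 → R2 fires; Y=9 X=8 G=3 Q=5 E=2
Draw 3: a1=2.152, a2=6.480, a3=0.408, a4=3.960, a0=13.000; τ=−ln(0.7236)/13.000=0.025 → t=0.031; u2·a0=0.1163·13.000=1.512 ≤ a1=2.152 → R1 fires; Y=10 X=7 G=3 Q=5 E=4
Draw 4: a1=1.883, a2=6.480, a3=0.816, a4=3.465, a0=12.644; τ=−ln(0.7177)/12.644=0.026 → t=0.057; u2·a0=0.0206·12.644=0.260 ≤ a1=1.883 → R1 fires; Y=11 X=6 G=3 Q=5 E=6
Draw 5: a1=1.614, a2=6.480, a3=1.224, a4=2.970, a0=12.288; τ=−ln(0.7712)/12.288=0.021 → t=0.079; u2·a0=0.1288·12.288=1.583 ≤ a1=1.614 → R1 fires; Y=12 X=5 G=3 Q=5 E=8
Draw 6: a1=1.345, a2=6.480, a3=1.632, a4=2.475, a0=11.932; τ=−ln(0.8289)/11.932=0.016 → t=0.094; u2·a0=0.3123·11.932=3.726; a1=1.345 < 3.726 ≤ a1+a2=7.825 → R2 fires; Y=13 X=5 G=2 Q=4 E=8
Draw 7: a1=1.345, a2=3.456, a3=1.632, a4=1.980, a0=8.413; τ=−ln(0.9496)/8.413=0.006 → t=0.100; u2·a0=0.1706·8.413=1.435; a1=1.345 < 1.435 ≤ a1+a2=4.801 → R2 fires; Y=14 X=5 G=1 Q=3 E=8
Draw 8: a1=1.345, a2=1.296, a3=1.632, a4=1.485, a0=5.758; τ=−ln(0.4835)/5.758=0.126 → t=0.227; u2·a0=0.2566·5.758=1.478; a1=1.345 < 1.478 ≤ a1+a2=2.641 → R2 fires; Y=15 X=5 G=0 Q=2 E=8
Draw 9: a1=1.345, a2=0.000, a3=1.632, a4=0.990, a0=3.967; τ=−ln(0.2110)/3.967=0.392 → t=0.619; u2·a0=0.4289·3.967=1.701; a1+a2=1.345 < 1.701 ≤ a1+…+a3=2.977 → R3 fires; Y=15 X=5 G=0 Q=3 E=7
Draw 10: a1=1.345, a2=0.000, a3=1.428, a4=1.485, a0=4.258; τ=−ln(0.3391)/4.258=0.254 → t=0.873; u2·a0=0.6143·4.258=2.616; a1+a2=1.345 < 2.616 ≤ a1+…+a3=2.773 → R3 fires; Y=15 X=5 G=0 Q=4 E=6
Draw 11: a1=1.345, a2=0.000, a3=1.224, a4=1.980, a0=4.549; τ=−ln(0.2361)/4.549=0.317 → t=1.190; u2·a0=0.3085·4.549=1.403; a1+a2=1.345 < 1.403 ≤ a1+…+a3=2.569 → R3 fires; Y=15 X=5 G=0 Q=5 E=5
Draw 12: a1=1.345, a2=0.000, a3=1.020, a4=2.475, a0=4.840; τ=−ln(0.3115)/4.840=0.241 → t=1.431; u2·a0=0.1806·4.840=0.874 ≤ a1=1.345 → R1 fires; Y=16 X=4 G=0 Q=5 E=7
Draw 13: a1=1.076, a2=0.000, a3=1.428, a4=1.980, a0=4.484; τ=−ln(0.6838)/4.484=0.085 → t=1.516; u2·a0=0.7344·4.484=3.293; a1+…+a3=2.504 < 3.293 ≤ a1+…+a4=4.484 → R4 fires; Y=16 X=5 G=0 Q=4 E=7
Draw 14: a1=1.345, a2=0.000, a3=1.428, a4=1.980, a0=4.753; τ=−ln(0.1826)/4.753=0.358 → t=1.874 > T=1.59: stop.
Read off Q at T=1.59: 4

Q at T = 4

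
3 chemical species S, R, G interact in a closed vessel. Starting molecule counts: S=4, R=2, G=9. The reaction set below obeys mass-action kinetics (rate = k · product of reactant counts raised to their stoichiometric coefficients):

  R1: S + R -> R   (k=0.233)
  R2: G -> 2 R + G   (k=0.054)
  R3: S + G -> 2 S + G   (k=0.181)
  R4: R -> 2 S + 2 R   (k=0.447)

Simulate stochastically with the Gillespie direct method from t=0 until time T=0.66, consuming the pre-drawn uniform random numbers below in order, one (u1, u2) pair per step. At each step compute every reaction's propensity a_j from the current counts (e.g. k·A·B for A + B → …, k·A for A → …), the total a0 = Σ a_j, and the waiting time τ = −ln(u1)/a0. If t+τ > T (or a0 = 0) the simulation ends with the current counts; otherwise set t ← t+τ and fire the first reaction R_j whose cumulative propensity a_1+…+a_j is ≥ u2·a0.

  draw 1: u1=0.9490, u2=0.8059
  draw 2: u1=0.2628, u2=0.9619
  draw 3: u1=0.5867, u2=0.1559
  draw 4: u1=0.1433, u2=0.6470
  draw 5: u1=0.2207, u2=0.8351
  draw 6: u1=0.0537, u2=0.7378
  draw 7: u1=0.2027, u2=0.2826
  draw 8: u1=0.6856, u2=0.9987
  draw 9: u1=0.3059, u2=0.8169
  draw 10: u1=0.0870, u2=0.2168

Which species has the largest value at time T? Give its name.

t=0.000: S=4 R=2 G=9
Draw 1: a1=1.864, a2=0.486, a3=6.516, a4=0.894, a0=9.760; τ=−ln(0.9490)/9.760=0.005 → t=0.005; u2·a0=0.8059·9.760=7.866; a1+a2=2.350 < 7.866 ≤ a1+…+a3=8.866 → R3 fires; S=5 R=2 G=9
Draw 2: a1=2.330, a2=0.486, a3=8.145, a4=0.894, a0=11.855; τ=−ln(0.2628)/11.855=0.113 → t=0.118; u2·a0=0.9619·11.855=11.403; a1+…+a3=10.961 < 11.403 ≤ a1+…+a4=11.855 → R4 fires; S=7 R=3 G=9
Draw 3: a1=4.893, a2=0.486, a3=11.403, a4=1.341, a0=18.123; τ=−ln(0.5867)/18.123=0.029 → t=0.148; u2·a0=0.1559·18.123=2.825 ≤ a1=4.893 → R1 fires; S=6 R=3 G=9
Draw 4: a1=4.194, a2=0.486, a3=9.774, a4=1.341, a0=15.795; τ=−ln(0.1433)/15.795=0.123 → t=0.271; u2·a0=0.6470·15.795=10.219; a1+a2=4.680 < 10.219 ≤ a1+…+a3=14.454 → R3 fires; S=7 R=3 G=9
Draw 5: a1=4.893, a2=0.486, a3=11.403, a4=1.341, a0=18.123; τ=−ln(0.2207)/18.123=0.083 → t=0.354; u2·a0=0.8351·18.123=15.135; a1+a2=5.379 < 15.135 ≤ a1+…+a3=16.782 → R3 fires; S=8 R=3 G=9
Draw 6: a1=5.592, a2=0.486, a3=13.032, a4=1.341, a0=20.451; τ=−ln(0.0537)/20.451=0.143 → t=0.497; u2·a0=0.7378·20.451=15.089; a1+a2=6.078 < 15.089 ≤ a1+…+a3=19.110 → R3 fires; S=9 R=3 G=9
Draw 7: a1=6.291, a2=0.486, a3=14.661, a4=1.341, a0=22.779; τ=−ln(0.2027)/22.779=0.070 → t=0.567; u2·a0=0.2826·22.779=6.437; a1=6.291 < 6.437 ≤ a1+a2=6.777 → R2 fires; S=9 R=5 G=9
Draw 8: a1=10.485, a2=0.486, a3=14.661, a4=2.235, a0=27.867; τ=−ln(0.6856)/27.867=0.014 → t=0.580; u2·a0=0.9987·27.867=27.831; a1+…+a3=25.632 < 27.831 ≤ a1+…+a4=27.867 → R4 fires; S=11 R=6 G=9
Draw 9: a1=15.378, a2=0.486, a3=17.919, a4=2.682, a0=36.465; τ=−ln(0.3059)/36.465=0.032 → t=0.613; u2·a0=0.8169·36.465=29.788; a1+a2=15.864 < 29.788 ≤ a1+…+a3=33.783 → R3 fires; S=12 R=6 G=9
Draw 10: a1=16.776, a2=0.486, a3=19.548, a4=2.682, a0=39.492; τ=−ln(0.0870)/39.492=0.062 → t=0.675 > T=0.66: stop.
At T=0.66: S=12 R=6 G=9; the largest is S.

Dominant species at T: S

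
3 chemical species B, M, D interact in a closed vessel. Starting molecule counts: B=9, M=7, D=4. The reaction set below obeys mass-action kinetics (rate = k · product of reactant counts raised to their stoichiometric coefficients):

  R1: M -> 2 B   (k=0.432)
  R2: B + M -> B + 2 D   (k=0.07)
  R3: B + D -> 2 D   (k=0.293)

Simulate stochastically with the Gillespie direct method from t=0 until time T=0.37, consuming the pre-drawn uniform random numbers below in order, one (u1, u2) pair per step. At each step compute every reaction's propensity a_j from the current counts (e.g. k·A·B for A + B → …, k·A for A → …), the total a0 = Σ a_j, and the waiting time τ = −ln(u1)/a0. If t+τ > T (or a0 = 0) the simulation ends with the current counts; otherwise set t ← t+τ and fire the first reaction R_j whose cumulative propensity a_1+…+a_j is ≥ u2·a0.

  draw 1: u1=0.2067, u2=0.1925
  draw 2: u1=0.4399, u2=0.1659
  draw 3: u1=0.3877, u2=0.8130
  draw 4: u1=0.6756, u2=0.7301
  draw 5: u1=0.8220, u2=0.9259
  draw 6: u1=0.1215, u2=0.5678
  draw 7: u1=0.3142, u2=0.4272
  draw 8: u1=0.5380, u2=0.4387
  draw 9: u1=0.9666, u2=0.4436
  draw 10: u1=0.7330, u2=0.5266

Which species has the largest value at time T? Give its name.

t=0.000: B=9 M=7 D=4
Draw 1: a1=3.024, a2=4.410, a3=10.548, a0=17.982; τ=−ln(0.2067)/17.982=0.088 → t=0.088; u2·a0=0.1925·17.982=3.462; a1=3.024 < 3.462 ≤ a1+a2=7.434 → R2 fires; B=9 M=6 D=6
Draw 2: a1=2.592, a2=3.780, a3=15.822, a0=22.194; τ=−ln(0.4399)/22.194=0.037 → t=0.125; u2·a0=0.1659·22.194=3.682; a1=2.592 < 3.682 ≤ a1+a2=6.372 → R2 fires; B=9 M=5 D=8
Draw 3: a1=2.160, a2=3.150, a3=21.096, a0=26.406; τ=−ln(0.3877)/26.406=0.036 → t=0.161; u2·a0=0.8130·26.406=21.468; a1+a2=5.310 < 21.468 ≤ a1+…+a3=26.406 → R3 fires; B=8 M=5 D=9
Draw 4: a1=2.160, a2=2.800, a3=21.096, a0=26.056; τ=−ln(0.6756)/26.056=0.015 → t=0.176; u2·a0=0.7301·26.056=19.023; a1+a2=4.960 < 19.023 ≤ a1+…+a3=26.056 → R3 fires; B=7 M=5 D=10
Draw 5: a1=2.160, a2=2.450, a3=20.510, a0=25.120; τ=−ln(0.8220)/25.120=0.008 → t=0.183; u2·a0=0.9259·25.120=23.259; a1+a2=4.610 < 23.259 ≤ a1+…+a3=25.120 → R3 fires; B=6 M=5 D=11
Draw 6: a1=2.160, a2=2.100, a3=19.338, a0=23.598; τ=−ln(0.1215)/23.598=0.089 → t=0.273; u2·a0=0.5678·23.598=13.399; a1+a2=4.260 < 13.399 ≤ a1+…+a3=23.598 → R3 fires; B=5 M=5 D=12
Draw 7: a1=2.160, a2=1.750, a3=17.580, a0=21.490; τ=−ln(0.3142)/21.490=0.054 → t=0.327; u2·a0=0.4272·21.490=9.181; a1+a2=3.910 < 9.181 ≤ a1+…+a3=21.490 → R3 fires; B=4 M=5 D=13
Draw 8: a1=2.160, a2=1.400, a3=15.236, a0=18.796; τ=−ln(0.5380)/18.796=0.033 → t=0.360; u2·a0=0.4387·18.796=8.246; a1+a2=3.560 < 8.246 ≤ a1+…+a3=18.796 → R3 fires; B=3 M=5 D=14
Draw 9: a1=2.160, a2=1.050, a3=12.306, a0=15.516; τ=−ln(0.9666)/15.516=0.002 → t=0.362; u2·a0=0.4436·15.516=6.883; a1+a2=3.210 < 6.883 ≤ a1+…+a3=15.516 → R3 fires; B=2 M=5 D=15
Draw 10: a1=2.160, a2=0.700, a3=8.790, a0=11.650; τ=−ln(0.7330)/11.650=0.027 → t=0.388 > T=0.37: stop.
At T=0.37: B=2 M=5 D=15; the largest is D.

Dominant species at T: D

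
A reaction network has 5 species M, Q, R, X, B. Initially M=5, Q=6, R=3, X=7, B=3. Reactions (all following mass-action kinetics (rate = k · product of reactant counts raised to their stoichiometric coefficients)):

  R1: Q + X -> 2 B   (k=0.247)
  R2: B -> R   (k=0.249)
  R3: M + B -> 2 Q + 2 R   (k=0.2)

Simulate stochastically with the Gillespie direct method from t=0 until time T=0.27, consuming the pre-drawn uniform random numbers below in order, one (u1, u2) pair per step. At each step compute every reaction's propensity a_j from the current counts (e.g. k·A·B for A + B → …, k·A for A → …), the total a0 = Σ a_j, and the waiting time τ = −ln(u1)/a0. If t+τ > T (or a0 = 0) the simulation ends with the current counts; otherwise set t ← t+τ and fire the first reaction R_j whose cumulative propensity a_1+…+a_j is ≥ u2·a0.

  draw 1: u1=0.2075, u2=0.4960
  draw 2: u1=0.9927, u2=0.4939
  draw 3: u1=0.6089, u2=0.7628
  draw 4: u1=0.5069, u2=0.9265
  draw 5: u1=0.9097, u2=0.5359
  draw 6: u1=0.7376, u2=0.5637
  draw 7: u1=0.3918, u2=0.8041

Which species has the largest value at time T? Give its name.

Dominant species at T: R

t=0.000: M=5 Q=6 R=3 X=7 B=3
Draw 1: a1=10.374, a2=0.747, a3=3.000, a0=14.121; τ=−ln(0.2075)/14.121=0.111 → t=0.111; u2·a0=0.4960·14.121=7.004 ≤ a1=10.374 → R1 fires; M=5 Q=5 R=3 X=6 B=5
Draw 2: a1=7.410, a2=1.245, a3=5.000, a0=13.655; τ=−ln(0.9927)/13.655=0.001 → t=0.112; u2·a0=0.4939·13.655=6.744 ≤ a1=7.410 → R1 fires; M=5 Q=4 R=3 X=5 B=7
Draw 3: a1=4.940, a2=1.743, a3=7.000, a0=13.683; τ=−ln(0.6089)/13.683=0.036 → t=0.148; u2·a0=0.7628·13.683=10.437; a1+a2=6.683 < 10.437 ≤ a1+…+a3=13.683 → R3 fires; M=4 Q=6 R=5 X=5 B=6
Draw 4: a1=7.410, a2=1.494, a3=4.800, a0=13.704; τ=−ln(0.5069)/13.704=0.050 → t=0.198; u2·a0=0.9265·13.704=12.697; a1+a2=8.904 < 12.697 ≤ a1+…+a3=13.704 → R3 fires; M=3 Q=8 R=7 X=5 B=5
Draw 5: a1=9.880, a2=1.245, a3=3.000, a0=14.125; τ=−ln(0.9097)/14.125=0.007 → t=0.204; u2·a0=0.5359·14.125=7.570 ≤ a1=9.880 → R1 fires; M=3 Q=7 R=7 X=4 B=7
Draw 6: a1=6.916, a2=1.743, a3=4.200, a0=12.859; τ=−ln(0.7376)/12.859=0.024 → t=0.228; u2·a0=0.5637·12.859=7.249; a1=6.916 < 7.249 ≤ a1+a2=8.659 → R2 fires; M=3 Q=7 R=8 X=4 B=6
Draw 7: a1=6.916, a2=1.494, a3=3.600, a0=12.010; τ=−ln(0.3918)/12.010=0.078 → t=0.306 > T=0.27: stop.
At T=0.27: M=3 Q=7 R=8 X=4 B=6; the largest is R.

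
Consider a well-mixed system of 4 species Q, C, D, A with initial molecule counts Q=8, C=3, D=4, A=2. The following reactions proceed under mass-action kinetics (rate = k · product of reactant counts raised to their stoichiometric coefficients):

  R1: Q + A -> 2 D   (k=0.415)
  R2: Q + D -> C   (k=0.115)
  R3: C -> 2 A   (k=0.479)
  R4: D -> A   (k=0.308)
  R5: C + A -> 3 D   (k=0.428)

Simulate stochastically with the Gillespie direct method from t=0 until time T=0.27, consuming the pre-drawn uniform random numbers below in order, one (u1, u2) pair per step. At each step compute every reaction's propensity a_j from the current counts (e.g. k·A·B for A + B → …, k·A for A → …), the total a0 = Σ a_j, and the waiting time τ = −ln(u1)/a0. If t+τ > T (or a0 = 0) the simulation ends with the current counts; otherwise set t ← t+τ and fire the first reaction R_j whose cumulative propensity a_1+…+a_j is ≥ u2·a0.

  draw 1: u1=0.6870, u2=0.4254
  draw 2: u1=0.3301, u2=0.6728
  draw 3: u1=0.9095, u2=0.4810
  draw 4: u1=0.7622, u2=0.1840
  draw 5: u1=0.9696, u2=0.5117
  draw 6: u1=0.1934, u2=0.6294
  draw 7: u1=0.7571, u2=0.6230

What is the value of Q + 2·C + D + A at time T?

Check how each reaction changes W = Q + 2·C + D + A (weight of products minus weight of reactants):
R1: Q + A -> 2 D: (1·2) − (1·1 + 1·1) = 2 − 2 = 0
R2: Q + D -> C: (2·1) − (1·1 + 1·1) = 2 − 2 = 0
R3: C -> 2 A: (1·2) − (2·1) = 2 − 2 = 0
R4: D -> A: (1·1) − (1·1) = 1 − 1 = 0
R5: C + A -> 3 D: (1·3) − (2·1 + 1·1) = 3 − 3 = 0
Every reaction leaves W unchanged, so W is conserved and no simulation is needed: W(T) = W(0) = 8 + 2·3 + 4 + 2 = 20

Value at T = 20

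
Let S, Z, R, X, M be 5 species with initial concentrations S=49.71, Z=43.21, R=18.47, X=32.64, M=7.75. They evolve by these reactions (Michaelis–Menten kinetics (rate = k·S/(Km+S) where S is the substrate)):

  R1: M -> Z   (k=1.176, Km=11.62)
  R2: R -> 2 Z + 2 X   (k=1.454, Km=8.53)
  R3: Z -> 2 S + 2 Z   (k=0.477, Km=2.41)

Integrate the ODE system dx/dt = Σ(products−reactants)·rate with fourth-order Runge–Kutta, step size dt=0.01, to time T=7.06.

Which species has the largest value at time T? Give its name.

RK4 with dt=0.01: 706 steps to T=7.06. Trajectory (selected grid times):
t=0.00: S=49.71 Z=43.21 R=18.47 X=32.64 M=7.75
t=0.78: S=50.42 Z=45.47 R=17.70 X=34.18 M=7.39
t=1.57: S=51.13 Z=47.72 R=16.93 X=35.72 M=7.03
t=2.35: S=51.84 Z=49.91 R=16.18 X=37.22 M=6.69
t=3.14: S=52.56 Z=52.10 R=15.44 X=38.71 M=6.36
t=3.92: S=53.27 Z=54.22 R=14.71 X=40.16 M=6.04
t=4.71: S=54.00 Z=56.33 R=13.99 X=41.60 M=5.73
t=5.49: S=54.71 Z=58.38 R=13.29 X=42.99 M=5.43
t=6.28: S=55.43 Z=60.42 R=12.60 X=44.38 M=5.14
t=7.06: S=56.15 Z=62.39 R=11.93 X=45.72 M=4.86
At T=7.06: S=56.15 Z=62.39 R=11.93 X=45.72 M=4.86; the largest is Z.

Dominant species at T: Z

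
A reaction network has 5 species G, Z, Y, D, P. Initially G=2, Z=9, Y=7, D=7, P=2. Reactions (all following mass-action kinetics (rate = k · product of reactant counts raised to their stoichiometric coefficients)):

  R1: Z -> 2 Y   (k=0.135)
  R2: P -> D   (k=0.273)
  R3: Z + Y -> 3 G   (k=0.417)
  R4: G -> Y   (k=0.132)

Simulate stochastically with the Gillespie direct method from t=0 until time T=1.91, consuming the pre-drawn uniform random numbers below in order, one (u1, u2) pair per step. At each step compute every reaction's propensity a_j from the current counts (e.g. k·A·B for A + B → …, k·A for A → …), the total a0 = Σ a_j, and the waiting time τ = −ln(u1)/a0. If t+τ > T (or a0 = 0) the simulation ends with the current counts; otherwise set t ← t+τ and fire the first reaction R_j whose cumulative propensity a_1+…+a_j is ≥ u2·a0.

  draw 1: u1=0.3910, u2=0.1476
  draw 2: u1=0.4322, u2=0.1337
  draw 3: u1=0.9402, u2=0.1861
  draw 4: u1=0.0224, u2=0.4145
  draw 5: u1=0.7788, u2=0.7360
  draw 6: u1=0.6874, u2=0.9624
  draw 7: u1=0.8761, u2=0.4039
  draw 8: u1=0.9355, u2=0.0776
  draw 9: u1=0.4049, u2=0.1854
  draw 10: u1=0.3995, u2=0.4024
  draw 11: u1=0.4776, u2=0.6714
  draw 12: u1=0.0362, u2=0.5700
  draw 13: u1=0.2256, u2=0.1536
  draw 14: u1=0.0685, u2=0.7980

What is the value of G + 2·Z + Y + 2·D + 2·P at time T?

Value at T = 45

Check how each reaction changes W = G + 2·Z + Y + 2·D + 2·P (weight of products minus weight of reactants):
R1: Z -> 2 Y: (1·2) − (2·1) = 2 − 2 = 0
R2: P -> D: (2·1) − (2·1) = 2 − 2 = 0
R3: Z + Y -> 3 G: (1·3) − (2·1 + 1·1) = 3 − 3 = 0
R4: G -> Y: (1·1) − (1·1) = 1 − 1 = 0
Every reaction leaves W unchanged, so W is conserved and no simulation is needed: W(T) = W(0) = 2 + 2·9 + 7 + 2·7 + 2·2 = 45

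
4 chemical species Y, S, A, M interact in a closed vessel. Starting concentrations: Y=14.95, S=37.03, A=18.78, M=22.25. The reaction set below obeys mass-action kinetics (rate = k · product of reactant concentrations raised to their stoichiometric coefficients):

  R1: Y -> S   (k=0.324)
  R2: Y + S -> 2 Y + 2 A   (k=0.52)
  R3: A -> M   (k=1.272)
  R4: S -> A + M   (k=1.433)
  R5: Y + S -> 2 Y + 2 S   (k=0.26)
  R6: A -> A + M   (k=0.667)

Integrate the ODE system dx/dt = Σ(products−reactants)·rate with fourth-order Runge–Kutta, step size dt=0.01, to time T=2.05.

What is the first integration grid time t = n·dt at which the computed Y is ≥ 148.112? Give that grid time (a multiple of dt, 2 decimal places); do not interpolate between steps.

Threshold first reached at t = 0.54

RK4 with dt=0.01: 205 steps to T=2.05. Trajectory (selected grid times):
t=0.00: Y=14.95 S=37.03 A=18.78 M=22.25
t=0.23: Y=122.72 S=1.35 A=143.75 M=73.84
t=0.46: Y=141.65 S=1.20 A=140.96 M=137.59
t=0.53: Y=147.85 S=1.20 A=141.17 M=156.85
t=0.54: Y=148.76 S=1.20 A=141.24 M=159.61
t=0.68: Y=162.12 S=1.20 A=143.37 M=198.43
t=0.91: Y=186.87 S=1.21 A=151.12 M=264.31
t=1.14: Y=215.59 S=1.21 A=163.83 M=334.76
t=1.37: Y=248.93 S=1.22 A=181.34 M=411.95
t=1.59: Y=285.82 S=1.22 A=202.66 M=494.08
t=1.82: Y=330.44 S=1.23 A=229.96 M=590.75
t=2.05: Y=382.23 S=1.23 A=262.82 M=700.82
Y(0.53)=147.850 < 148.112 but Y(0.54)=148.759 ≥ 148.112, so the first grid time is t=0.54.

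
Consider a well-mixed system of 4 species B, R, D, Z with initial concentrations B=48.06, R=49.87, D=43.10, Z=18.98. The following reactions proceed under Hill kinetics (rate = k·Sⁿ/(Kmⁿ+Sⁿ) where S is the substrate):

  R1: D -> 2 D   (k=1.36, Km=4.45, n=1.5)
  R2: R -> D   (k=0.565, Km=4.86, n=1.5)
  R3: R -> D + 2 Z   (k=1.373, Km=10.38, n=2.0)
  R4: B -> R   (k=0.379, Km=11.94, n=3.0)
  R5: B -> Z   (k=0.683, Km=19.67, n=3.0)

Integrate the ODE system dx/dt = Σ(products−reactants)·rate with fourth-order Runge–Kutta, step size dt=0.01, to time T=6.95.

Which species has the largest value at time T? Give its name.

Dominant species at T: D

RK4 with dt=0.01: 695 steps to T=6.95. Trajectory (selected grid times):
t=0.00: B=48.06 R=49.87 D=43.10 Z=18.98
t=0.77: B=47.28 R=48.72 D=45.55 Z=21.50
t=1.54: B=46.50 R=47.58 D=48.00 Z=24.01
t=2.32: B=45.72 R=46.42 D=50.48 Z=26.54
t=3.09: B=44.95 R=45.28 D=52.93 Z=29.04
t=3.86: B=44.18 R=44.14 D=55.37 Z=31.53
t=4.63: B=43.41 R=43.01 D=57.82 Z=34.01
t=5.41: B=42.63 R=41.87 D=60.29 Z=36.52
t=6.18: B=41.87 R=40.74 D=62.73 Z=38.99
t=6.95: B=41.11 R=39.62 D=65.17 Z=41.45
At T=6.95: B=41.11 R=39.62 D=65.17 Z=41.45; the largest is D.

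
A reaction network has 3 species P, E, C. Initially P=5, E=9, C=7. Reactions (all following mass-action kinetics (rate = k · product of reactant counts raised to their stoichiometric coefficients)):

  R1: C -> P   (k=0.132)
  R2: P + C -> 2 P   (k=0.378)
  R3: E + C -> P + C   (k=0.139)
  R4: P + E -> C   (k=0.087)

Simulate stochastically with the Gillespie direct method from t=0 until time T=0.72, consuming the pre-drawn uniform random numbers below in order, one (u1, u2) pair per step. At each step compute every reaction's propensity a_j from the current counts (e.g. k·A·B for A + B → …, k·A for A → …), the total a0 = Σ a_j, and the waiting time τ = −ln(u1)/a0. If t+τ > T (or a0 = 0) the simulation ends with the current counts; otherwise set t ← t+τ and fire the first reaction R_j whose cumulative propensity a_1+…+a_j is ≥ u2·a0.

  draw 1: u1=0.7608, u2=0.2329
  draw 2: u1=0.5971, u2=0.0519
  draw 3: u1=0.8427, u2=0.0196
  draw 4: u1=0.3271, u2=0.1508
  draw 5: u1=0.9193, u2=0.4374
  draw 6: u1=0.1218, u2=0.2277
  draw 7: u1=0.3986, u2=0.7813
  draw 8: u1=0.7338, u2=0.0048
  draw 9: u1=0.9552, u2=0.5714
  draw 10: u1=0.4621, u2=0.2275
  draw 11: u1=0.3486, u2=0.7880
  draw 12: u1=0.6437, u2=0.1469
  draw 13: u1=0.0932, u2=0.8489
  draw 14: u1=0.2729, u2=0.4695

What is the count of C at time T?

t=0.000: P=5 E=9 C=7
Draw 1: a1=0.924, a2=13.230, a3=8.757, a4=3.915, a0=26.826; τ=−ln(0.7608)/26.826=0.010 → t=0.010; u2·a0=0.2329·26.826=6.248; a1=0.924 < 6.248 ≤ a1+a2=14.154 → R2 fires; P=6 E=9 C=6
Draw 2: a1=0.792, a2=13.608, a3=7.506, a4=4.698, a0=26.604; τ=−ln(0.5971)/26.604=0.019 → t=0.030; u2·a0=0.0519·26.604=1.381; a1=0.792 < 1.381 ≤ a1+a2=14.400 → R2 fires; P=7 E=9 C=5
Draw 3: a1=0.660, a2=13.230, a3=6.255, a4=5.481, a0=25.626; τ=−ln(0.8427)/25.626=0.007 → t=0.036; u2·a0=0.0196·25.626=0.502 ≤ a1=0.660 → R1 fires; P=8 E=9 C=4
Draw 4: a1=0.528, a2=12.096, a3=5.004, a4=6.264, a0=23.892; τ=−ln(0.3271)/23.892=0.047 → t=0.083; u2·a0=0.1508·23.892=3.603; a1=0.528 < 3.603 ≤ a1+a2=12.624 → R2 fires; P=9 E=9 C=3
Draw 5: a1=0.396, a2=10.206, a3=3.753, a4=7.047, a0=21.402; τ=−ln(0.9193)/21.402=0.004 → t=0.087; u2·a0=0.4374·21.402=9.361; a1=0.396 < 9.361 ≤ a1+a2=10.602 → R2 fires; P=10 E=9 C=2
Draw 6: a1=0.264, a2=7.560, a3=2.502, a4=7.830, a0=18.156; τ=−ln(0.1218)/18.156=0.116 → t=0.203; u2·a0=0.2277·18.156=4.134; a1=0.264 < 4.134 ≤ a1+a2=7.824 → R2 fires; P=11 E=9 C=1
Draw 7: a1=0.132, a2=4.158, a3=1.251, a4=8.613, a0=14.154; τ=−ln(0.3986)/14.154=0.065 → t=0.268; u2·a0=0.7813·14.154=11.059; a1+…+a3=5.541 < 11.059 ≤ a1+…+a4=14.154 → R4 fires; P=10 E=8 C=2
Draw 8: a1=0.264, a2=7.560, a3=2.224, a4=6.960, a0=17.008; τ=−ln(0.7338)/17.008=0.018 → t=0.286; u2·a0=0.0048·17.008=0.082 ≤ a1=0.264 → R1 fires; P=11 E=8 C=1
Draw 9: a1=0.132, a2=4.158, a3=1.112, a4=7.656, a0=13.058; τ=−ln(0.9552)/13.058=0.004 → t=0.290; u2·a0=0.5714·13.058=7.461; a1+…+a3=5.402 < 7.461 ≤ a1+…+a4=13.058 → R4 fires; P=10 E=7 C=2
Draw 10: a1=0.264, a2=7.560, a3=1.946, a4=6.090, a0=15.860; τ=−ln(0.4621)/15.860=0.049 → t=0.338; u2·a0=0.2275·15.860=3.608; a1=0.264 < 3.608 ≤ a1+a2=7.824 → R2 fires; P=11 E=7 C=1
Draw 11: a1=0.132, a2=4.158, a3=0.973, a4=6.699, a0=11.962; τ=−ln(0.3486)/11.962=0.088 → t=0.426; u2·a0=0.7880·11.962=9.426; a1+…+a3=5.263 < 9.426 ≤ a1+…+a4=11.962 → R4 fires; P=10 E=6 C=2
Draw 12: a1=0.264, a2=7.560, a3=1.668, a4=5.220, a0=14.712; τ=−ln(0.6437)/14.712=0.030 → t=0.456; u2·a0=0.1469·14.712=2.161; a1=0.264 < 2.161 ≤ a1+a2=7.824 → R2 fires; P=11 E=6 C=1
Draw 13: a1=0.132, a2=4.158, a3=0.834, a4=5.742, a0=10.866; τ=−ln(0.0932)/10.866=0.218 → t=0.675; u2·a0=0.8489·10.866=9.224; a1+…+a3=5.124 < 9.224 ≤ a1+…+a4=10.866 → R4 fires; P=10 E=5 C=2
Draw 14: a1=0.264, a2=7.560, a3=1.390, a4=4.350, a0=13.564; τ=−ln(0.2729)/13.564=0.096 → t=0.770 > T=0.72: stop.
Read off C at T=0.72: 2

C at T = 2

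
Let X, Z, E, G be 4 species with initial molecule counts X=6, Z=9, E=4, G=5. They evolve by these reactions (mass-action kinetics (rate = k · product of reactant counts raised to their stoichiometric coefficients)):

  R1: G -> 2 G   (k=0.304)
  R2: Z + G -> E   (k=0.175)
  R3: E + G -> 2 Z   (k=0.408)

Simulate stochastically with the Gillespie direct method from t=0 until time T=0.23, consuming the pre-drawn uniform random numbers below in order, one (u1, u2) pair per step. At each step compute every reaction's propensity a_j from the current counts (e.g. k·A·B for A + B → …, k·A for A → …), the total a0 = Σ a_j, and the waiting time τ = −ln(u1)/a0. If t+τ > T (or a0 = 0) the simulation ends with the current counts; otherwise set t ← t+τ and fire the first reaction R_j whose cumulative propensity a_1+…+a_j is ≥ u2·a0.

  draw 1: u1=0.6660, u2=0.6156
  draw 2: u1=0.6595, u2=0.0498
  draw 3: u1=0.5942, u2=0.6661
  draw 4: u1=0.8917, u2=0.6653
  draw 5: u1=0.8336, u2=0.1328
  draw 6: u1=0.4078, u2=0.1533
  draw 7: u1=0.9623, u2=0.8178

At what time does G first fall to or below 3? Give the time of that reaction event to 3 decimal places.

Threshold first reached at t = 0.092

t=0.000: X=6 Z=9 E=4 G=5
Draw 1: a1=1.520, a2=7.875, a3=8.160, a0=17.555; τ=−ln(0.6660)/17.555=0.023 → t=0.023; u2·a0=0.6156·17.555=10.807; a1+a2=9.395 < 10.807 ≤ a1+…+a3=17.555 → R3 fires; X=6 Z=11 E=3 G=4
Draw 2: a1=1.216, a2=7.700, a3=4.896, a0=13.812; τ=−ln(0.6595)/13.812=0.030 → t=0.053; u2·a0=0.0498·13.812=0.688 ≤ a1=1.216 → R1 fires; X=6 Z=11 E=3 G=5
Draw 3: a1=1.520, a2=9.625, a3=6.120, a0=17.265; τ=−ln(0.5942)/17.265=0.030 → t=0.083; u2·a0=0.6661·17.265=11.500; a1+a2=11.145 < 11.500 ≤ a1+…+a3=17.265 → R3 fires; X=6 Z=13 E=2 G=4
Draw 4: a1=1.216, a2=9.100, a3=3.264, a0=13.580; τ=−ln(0.8917)/13.580=0.008 → t=0.092; u2·a0=0.6653·13.580=9.035; a1=1.216 < 9.035 ≤ a1+a2=10.316 → R2 fires; X=6 Z=12 E=3 G=3
Draw 5: a1=0.912, a2=6.300, a3=3.672, a0=10.884; τ=−ln(0.8336)/10.884=0.017 → t=0.109; u2·a0=0.1328·10.884=1.445; a1=0.912 < 1.445 ≤ a1+a2=7.212 → R2 fires; X=6 Z=11 E=4 G=2
Draw 6: a1=0.608, a2=3.850, a3=3.264, a0=7.722; τ=−ln(0.4078)/7.722=0.116 → t=0.225; u2·a0=0.1533·7.722=1.184; a1=0.608 < 1.184 ≤ a1+a2=4.458 → R2 fires; X=6 Z=10 E=5 G=1
Draw 7: a1=0.304, a2=1.750, a3=2.040, a0=4.094; τ=−ln(0.9623)/4.094=0.009 → t=0.234 > T=0.23: stop.
G first becomes ≤ 3 when it reaches 3 at the event at t=0.092.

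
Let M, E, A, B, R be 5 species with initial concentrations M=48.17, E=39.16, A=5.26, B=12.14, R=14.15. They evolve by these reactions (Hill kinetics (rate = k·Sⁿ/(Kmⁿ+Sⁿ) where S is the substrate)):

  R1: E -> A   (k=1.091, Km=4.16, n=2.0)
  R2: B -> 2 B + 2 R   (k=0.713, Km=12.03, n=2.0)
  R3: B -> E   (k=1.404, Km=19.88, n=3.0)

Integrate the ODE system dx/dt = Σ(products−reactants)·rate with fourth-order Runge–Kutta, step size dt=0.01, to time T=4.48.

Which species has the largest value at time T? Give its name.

RK4 with dt=0.01: 448 steps to T=4.48. Trajectory (selected grid times):
t=0.00: M=48.17 E=39.16 A=5.26 B=12.14 R=14.15
t=0.50: M=48.17 E=38.75 A=5.80 B=12.19 R=14.51
t=1.00: M=48.17 E=38.34 A=6.34 B=12.24 R=14.87
t=1.49: M=48.17 E=37.95 A=6.87 B=12.29 R=15.23
t=1.99: M=48.17 E=37.54 A=7.41 B=12.33 R=15.59
t=2.49: M=48.17 E=37.14 A=7.94 B=12.38 R=15.96
t=2.99: M=48.17 E=36.74 A=8.48 B=12.43 R=16.33
t=3.48: M=48.17 E=36.35 A=9.01 B=12.47 R=16.69
t=3.98: M=48.17 E=35.95 A=9.55 B=12.52 R=17.06
t=4.48: M=48.17 E=35.55 A=10.09 B=12.56 R=17.43
At T=4.48: M=48.17 E=35.55 A=10.09 B=12.56 R=17.43; the largest is M.

Dominant species at T: M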